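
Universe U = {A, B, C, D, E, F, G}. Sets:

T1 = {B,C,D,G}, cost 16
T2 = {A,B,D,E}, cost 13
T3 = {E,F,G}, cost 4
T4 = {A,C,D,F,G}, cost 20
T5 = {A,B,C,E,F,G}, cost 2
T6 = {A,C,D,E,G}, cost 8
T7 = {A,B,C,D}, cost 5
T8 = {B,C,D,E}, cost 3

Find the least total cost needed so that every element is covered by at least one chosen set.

T5, T8 cover every element at cost 2 + 3 = 5.
Any cover uses at least 2 sets; among all covering selections none totals below 5.

5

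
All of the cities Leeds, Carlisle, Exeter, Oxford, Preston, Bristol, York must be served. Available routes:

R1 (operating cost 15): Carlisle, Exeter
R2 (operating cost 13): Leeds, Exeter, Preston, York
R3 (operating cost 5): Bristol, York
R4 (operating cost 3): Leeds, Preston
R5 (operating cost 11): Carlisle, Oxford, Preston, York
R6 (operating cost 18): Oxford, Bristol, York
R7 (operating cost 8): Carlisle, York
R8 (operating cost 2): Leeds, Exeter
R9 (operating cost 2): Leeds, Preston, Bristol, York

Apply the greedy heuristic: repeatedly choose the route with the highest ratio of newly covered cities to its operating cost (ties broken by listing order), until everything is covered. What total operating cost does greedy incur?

15

Pick 1: R9 adds 4 new (Leeds, Preston, Bristol, York) at operating cost 2 (ratio 4/2).
Pick 2: R8 adds 1 new (Exeter) at operating cost 2 (ratio 1/2).
Pick 3: R5 adds 2 new (Carlisle, Oxford) at operating cost 11 (ratio 2/11).
Greedy total operating cost: 2 + 2 + 11 = 15.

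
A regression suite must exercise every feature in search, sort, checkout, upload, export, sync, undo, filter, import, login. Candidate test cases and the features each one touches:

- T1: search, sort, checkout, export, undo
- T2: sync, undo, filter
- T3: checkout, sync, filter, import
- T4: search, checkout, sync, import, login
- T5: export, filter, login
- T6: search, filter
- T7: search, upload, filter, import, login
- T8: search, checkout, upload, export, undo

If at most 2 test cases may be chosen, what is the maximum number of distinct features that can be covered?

9

Choosing T1, T7 covers {search, sort, checkout, upload, export, undo, filter, import, login} — 9 features.
No choice of 2 test cases does better; here sync is left uncovered.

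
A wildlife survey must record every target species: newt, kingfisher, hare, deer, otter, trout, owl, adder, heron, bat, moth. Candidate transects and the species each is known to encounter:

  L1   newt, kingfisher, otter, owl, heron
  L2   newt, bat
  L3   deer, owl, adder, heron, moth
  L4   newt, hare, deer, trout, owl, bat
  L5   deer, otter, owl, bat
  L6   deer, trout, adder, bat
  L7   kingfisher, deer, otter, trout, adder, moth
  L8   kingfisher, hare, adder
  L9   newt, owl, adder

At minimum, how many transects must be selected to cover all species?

3

L1, L3, L4 together cover {newt, kingfisher, hare, deer, otter, trout, owl, adder, heron, bat, moth} — every species.
No 2 of the 9 transects cover everything (all 36 pairs fall short), so 3 is minimum.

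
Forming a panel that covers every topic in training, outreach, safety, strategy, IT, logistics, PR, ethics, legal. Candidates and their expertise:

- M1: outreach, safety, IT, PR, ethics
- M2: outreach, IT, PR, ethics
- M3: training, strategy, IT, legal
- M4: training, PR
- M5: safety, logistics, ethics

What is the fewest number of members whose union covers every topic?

M1, M3, M5 together cover {training, outreach, safety, strategy, IT, logistics, PR, ethics, legal} — every topic.
No 2 of the 5 members cover everything (all 10 pairs fall short), so 3 is minimum.

3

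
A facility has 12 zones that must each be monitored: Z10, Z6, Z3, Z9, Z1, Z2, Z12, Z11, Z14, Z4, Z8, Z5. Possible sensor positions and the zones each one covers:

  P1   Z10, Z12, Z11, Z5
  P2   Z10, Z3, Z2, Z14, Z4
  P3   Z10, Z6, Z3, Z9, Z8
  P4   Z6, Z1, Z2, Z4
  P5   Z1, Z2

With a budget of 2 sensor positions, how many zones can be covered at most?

Choosing P1, P2 covers {Z10, Z3, Z2, Z12, Z11, Z14, Z4, Z5} — 8 zones.
No choice of 2 sensor positions does better; here Z6, Z9, Z1, Z8 are left uncovered.

8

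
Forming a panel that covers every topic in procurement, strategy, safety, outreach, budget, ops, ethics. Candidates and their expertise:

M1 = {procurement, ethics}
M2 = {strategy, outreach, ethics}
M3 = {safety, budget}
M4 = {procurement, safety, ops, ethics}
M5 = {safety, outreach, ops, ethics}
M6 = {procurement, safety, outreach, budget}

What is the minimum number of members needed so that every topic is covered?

3

M2, M3, M4 together cover {procurement, strategy, safety, outreach, budget, ops, ethics} — every topic.
No 2 of the 6 members cover everything (all 15 pairs fall short), so 3 is minimum.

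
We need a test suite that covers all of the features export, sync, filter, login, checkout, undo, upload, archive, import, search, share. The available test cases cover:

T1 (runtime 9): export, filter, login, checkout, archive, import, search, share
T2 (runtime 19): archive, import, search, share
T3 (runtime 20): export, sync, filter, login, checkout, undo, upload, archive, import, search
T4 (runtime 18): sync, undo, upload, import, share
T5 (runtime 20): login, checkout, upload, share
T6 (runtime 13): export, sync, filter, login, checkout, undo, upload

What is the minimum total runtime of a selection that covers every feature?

22

T1, T6 cover every feature at runtime 9 + 13 = 22.
Any cover uses at least 2 test cases; among all covering selections none totals below 22.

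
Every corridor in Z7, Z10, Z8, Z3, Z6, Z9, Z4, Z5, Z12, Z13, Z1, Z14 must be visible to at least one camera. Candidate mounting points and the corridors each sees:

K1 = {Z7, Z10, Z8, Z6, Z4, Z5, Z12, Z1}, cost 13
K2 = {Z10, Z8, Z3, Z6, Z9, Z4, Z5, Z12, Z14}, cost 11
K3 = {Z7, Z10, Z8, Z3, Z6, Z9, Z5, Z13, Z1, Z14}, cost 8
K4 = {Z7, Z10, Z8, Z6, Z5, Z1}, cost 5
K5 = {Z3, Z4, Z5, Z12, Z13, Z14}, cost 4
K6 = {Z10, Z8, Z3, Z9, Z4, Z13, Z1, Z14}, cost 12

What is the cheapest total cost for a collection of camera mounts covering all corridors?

K3, K5 cover every corridor at cost 8 + 4 = 12.
Any cover uses at least 2 camera mounts; among all covering selections none totals below 12.

12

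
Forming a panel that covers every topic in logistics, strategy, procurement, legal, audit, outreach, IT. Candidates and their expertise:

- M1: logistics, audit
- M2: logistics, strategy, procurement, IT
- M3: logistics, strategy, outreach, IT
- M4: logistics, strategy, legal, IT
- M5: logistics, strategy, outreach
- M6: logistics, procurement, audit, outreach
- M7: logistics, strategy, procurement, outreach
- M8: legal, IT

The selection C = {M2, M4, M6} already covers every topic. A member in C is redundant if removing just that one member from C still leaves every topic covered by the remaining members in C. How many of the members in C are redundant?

Drop M2: the rest still cover every topic — redundant.
Drop M4: legal uncovered — not redundant.
Drop M6: audit, outreach uncovered — not redundant.
1 redundant: M2.

1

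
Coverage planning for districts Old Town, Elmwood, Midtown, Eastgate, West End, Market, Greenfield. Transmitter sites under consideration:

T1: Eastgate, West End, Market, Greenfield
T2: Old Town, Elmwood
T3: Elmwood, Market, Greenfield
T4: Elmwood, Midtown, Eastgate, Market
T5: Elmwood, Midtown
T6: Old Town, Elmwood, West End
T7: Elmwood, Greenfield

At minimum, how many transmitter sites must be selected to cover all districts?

3

T1, T2, T4 together cover {Old Town, Elmwood, Midtown, Eastgate, West End, Market, Greenfield} — every district.
No 2 of the 7 transmitter sites cover everything (all 21 pairs fall short), so 3 is minimum.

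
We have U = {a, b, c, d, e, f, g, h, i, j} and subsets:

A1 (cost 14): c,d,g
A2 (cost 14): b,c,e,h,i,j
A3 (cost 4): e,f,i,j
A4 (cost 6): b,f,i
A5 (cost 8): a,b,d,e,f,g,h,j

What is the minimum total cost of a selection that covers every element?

A2, A5 cover every element at cost 14 + 8 = 22.
Any cover uses at least 2 sets; among all covering selections none totals below 22.

22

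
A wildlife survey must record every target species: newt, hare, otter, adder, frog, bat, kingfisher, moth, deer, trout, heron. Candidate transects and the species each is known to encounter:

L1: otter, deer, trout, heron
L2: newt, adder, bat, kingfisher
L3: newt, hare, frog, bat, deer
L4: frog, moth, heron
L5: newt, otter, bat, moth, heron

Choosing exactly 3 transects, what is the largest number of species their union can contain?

Choosing L1, L2, L3 covers {newt, hare, otter, adder, frog, bat, kingfisher, deer, trout, heron} — 10 species.
No choice of 3 transects does better; here moth is left uncovered.

10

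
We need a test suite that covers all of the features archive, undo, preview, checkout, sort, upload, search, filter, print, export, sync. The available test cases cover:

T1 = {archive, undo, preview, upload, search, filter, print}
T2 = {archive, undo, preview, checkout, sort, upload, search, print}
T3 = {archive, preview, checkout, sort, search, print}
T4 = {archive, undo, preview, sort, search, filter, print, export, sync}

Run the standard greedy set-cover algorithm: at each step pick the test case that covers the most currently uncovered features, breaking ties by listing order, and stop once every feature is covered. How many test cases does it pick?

2

Pick 1: T4 covers 9 new features (archive, undo, preview, sort, search, filter, print, export, sync).
Pick 2: T2 covers 2 new features (checkout, upload).
Greedy uses 2 test cases.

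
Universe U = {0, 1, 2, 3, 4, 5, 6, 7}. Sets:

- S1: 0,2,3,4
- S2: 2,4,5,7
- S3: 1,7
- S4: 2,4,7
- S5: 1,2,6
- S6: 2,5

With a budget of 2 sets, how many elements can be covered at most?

Choosing S1, S2 covers {0, 2, 3, 4, 5, 7} — 6 elements.
No choice of 2 sets does better; here 1, 6 are left uncovered.

6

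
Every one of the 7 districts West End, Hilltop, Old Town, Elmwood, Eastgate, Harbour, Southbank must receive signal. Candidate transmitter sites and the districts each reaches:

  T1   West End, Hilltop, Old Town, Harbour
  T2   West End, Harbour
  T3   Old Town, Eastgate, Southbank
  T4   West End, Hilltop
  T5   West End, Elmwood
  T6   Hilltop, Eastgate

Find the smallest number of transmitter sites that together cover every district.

3

T1, T3, T5 together cover {West End, Hilltop, Old Town, Elmwood, Eastgate, Harbour, Southbank} — every district.
No 2 of the 6 transmitter sites cover everything (all 15 pairs fall short), so 3 is minimum.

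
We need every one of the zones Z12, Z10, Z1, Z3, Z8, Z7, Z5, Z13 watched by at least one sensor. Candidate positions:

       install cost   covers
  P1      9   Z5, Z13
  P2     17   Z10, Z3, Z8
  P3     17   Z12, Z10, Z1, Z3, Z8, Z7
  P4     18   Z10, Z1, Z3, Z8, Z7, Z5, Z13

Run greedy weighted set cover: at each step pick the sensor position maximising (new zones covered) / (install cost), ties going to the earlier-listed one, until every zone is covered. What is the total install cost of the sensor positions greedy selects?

Pick 1: P4 adds 7 new (Z10, Z1, Z3, Z8, Z7, Z5, Z13) at install cost 18 (ratio 7/18).
Pick 2: P3 adds 1 new (Z12) at install cost 17 (ratio 1/17).
Greedy total install cost: 18 + 17 = 35. (The true optimum is 26, so greedy overshoots here.)

35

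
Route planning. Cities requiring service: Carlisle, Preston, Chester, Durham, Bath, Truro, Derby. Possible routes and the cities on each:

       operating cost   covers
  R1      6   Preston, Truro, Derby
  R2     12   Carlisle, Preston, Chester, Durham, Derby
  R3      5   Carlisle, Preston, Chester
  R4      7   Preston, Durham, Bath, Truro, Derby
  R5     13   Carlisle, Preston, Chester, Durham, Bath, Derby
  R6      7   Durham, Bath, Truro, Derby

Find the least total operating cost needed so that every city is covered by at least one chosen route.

R3, R4 cover every city at operating cost 5 + 7 = 12.
Any cover uses at least 2 routes; among all covering selections none totals below 12.

12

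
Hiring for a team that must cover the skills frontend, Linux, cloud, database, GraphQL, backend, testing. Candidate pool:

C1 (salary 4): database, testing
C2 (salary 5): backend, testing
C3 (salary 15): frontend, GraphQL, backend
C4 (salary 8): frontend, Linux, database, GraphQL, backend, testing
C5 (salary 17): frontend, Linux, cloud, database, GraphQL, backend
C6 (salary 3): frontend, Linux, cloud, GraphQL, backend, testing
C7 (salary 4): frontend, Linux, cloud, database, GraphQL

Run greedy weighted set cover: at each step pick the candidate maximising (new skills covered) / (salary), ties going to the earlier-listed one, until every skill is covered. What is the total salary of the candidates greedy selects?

7

Pick 1: C6 adds 6 new (frontend, Linux, cloud, GraphQL, backend, testing) at salary 3 (ratio 6/3).
Pick 2: C1 adds 1 new (database) at salary 4 (ratio 1/4).
Greedy total salary: 3 + 4 = 7.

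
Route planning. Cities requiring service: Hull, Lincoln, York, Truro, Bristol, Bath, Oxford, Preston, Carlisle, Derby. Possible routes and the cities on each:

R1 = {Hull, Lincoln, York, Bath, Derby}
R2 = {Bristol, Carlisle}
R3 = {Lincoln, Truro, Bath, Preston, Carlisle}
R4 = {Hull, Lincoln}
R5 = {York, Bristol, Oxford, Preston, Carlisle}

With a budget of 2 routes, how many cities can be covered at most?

Choosing R1, R5 covers {Hull, Lincoln, York, Bristol, Bath, Oxford, Preston, Carlisle, Derby} — 9 cities.
No choice of 2 routes does better; here Truro is left uncovered.

9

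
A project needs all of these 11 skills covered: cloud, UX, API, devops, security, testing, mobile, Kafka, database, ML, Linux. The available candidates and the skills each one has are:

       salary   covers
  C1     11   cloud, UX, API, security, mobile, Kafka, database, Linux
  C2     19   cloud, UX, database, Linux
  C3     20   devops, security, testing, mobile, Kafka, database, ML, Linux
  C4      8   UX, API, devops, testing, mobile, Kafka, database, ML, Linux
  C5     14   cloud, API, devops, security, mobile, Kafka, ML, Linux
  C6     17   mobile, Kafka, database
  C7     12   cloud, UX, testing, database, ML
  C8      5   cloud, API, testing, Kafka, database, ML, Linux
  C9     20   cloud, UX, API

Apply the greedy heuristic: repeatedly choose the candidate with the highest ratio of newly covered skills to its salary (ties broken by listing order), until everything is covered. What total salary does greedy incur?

24

Pick 1: C8 adds 7 new (cloud, API, testing, Kafka, database, ML, Linux) at salary 5 (ratio 7/5).
Pick 2: C4 adds 3 new (UX, devops, mobile) at salary 8 (ratio 3/8).
Pick 3: C1 adds 1 new (security) at salary 11 (ratio 1/11).
Greedy total salary: 5 + 8 + 11 = 24. (The true optimum is 19, so greedy overshoots here.)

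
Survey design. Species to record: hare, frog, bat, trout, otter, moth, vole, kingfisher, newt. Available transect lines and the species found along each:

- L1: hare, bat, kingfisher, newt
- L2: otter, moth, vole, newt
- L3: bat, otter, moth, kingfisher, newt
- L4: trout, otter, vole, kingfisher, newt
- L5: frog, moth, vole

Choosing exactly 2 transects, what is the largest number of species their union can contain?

7

Choosing L1, L2 covers {hare, bat, otter, moth, vole, kingfisher, newt} — 7 species.
No choice of 2 transects does better; here frog, trout are left uncovered.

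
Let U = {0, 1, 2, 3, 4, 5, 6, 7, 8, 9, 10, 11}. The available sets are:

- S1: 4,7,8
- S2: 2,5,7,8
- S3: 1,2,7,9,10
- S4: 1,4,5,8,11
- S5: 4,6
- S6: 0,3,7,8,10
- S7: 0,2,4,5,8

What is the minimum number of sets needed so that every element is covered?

S3, S4, S5, S6 together cover {0, 1, 2, 3, 4, 5, 6, 7, 8, 9, 10, 11} — every element.
No 3 of the 7 sets cover everything (all 35 triples fall short), so 4 is minimum.

4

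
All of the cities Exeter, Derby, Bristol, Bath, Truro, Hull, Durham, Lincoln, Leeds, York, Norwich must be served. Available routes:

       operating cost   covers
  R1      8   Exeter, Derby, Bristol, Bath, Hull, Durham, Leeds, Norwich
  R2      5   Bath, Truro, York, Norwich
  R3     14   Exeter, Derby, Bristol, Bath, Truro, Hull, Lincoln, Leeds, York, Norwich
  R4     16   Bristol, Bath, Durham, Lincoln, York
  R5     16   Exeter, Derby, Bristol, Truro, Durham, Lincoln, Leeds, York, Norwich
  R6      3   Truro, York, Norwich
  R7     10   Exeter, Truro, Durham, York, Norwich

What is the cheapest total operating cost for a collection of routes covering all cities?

22

R1, R3 cover every city at operating cost 8 + 14 = 22.
Any cover uses at least 2 routes; among all covering selections none totals below 22.
Greedy by coverage-per-operating cost would pick R1, R6, R3 for 25 — worse than the optimum 22.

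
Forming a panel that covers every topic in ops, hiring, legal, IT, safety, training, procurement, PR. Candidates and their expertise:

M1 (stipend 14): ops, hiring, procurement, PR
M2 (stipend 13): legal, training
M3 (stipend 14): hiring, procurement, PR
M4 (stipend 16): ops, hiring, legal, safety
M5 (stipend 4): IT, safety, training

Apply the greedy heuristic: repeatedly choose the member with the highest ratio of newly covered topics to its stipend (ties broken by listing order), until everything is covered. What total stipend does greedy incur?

31

Pick 1: M5 adds 3 new (IT, safety, training) at stipend 4 (ratio 3/4).
Pick 2: M1 adds 4 new (ops, hiring, procurement, PR) at stipend 14 (ratio 4/14).
Pick 3: M2 adds 1 new (legal) at stipend 13 (ratio 1/13).
Greedy total stipend: 4 + 14 + 13 = 31.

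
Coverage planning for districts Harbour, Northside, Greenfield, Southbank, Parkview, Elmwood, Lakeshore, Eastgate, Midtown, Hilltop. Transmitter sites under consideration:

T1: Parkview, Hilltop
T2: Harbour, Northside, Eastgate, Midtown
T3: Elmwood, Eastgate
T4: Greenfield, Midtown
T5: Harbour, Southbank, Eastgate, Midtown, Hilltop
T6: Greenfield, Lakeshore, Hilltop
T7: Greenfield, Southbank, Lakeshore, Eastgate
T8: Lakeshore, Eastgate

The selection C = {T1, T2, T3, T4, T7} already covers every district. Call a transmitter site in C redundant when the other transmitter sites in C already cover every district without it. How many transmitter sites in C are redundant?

Drop T1: Parkview, Hilltop uncovered — not redundant.
Drop T2: Harbour, Northside uncovered — not redundant.
Drop T3: Elmwood uncovered — not redundant.
Drop T4: the rest still cover every district — redundant.
Drop T7: Southbank, Lakeshore uncovered — not redundant.
1 redundant: T4.

1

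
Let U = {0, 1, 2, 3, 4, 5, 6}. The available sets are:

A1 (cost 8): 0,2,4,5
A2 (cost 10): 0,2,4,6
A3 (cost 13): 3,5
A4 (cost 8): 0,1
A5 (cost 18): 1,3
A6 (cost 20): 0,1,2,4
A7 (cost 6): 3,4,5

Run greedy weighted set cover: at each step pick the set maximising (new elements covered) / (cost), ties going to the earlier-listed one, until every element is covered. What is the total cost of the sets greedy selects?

Pick 1: A1 adds 4 new (0, 2, 4, 5) at cost 8 (ratio 4/8).
Pick 2: A7 adds 1 new (3) at cost 6 (ratio 1/6).
Pick 3: A4 adds 1 new (1) at cost 8 (ratio 1/8).
Pick 4: A2 adds 1 new (6) at cost 10 (ratio 1/10).
Greedy total cost: 8 + 6 + 8 + 10 = 32. (The true optimum is 24, so greedy overshoots here.)

32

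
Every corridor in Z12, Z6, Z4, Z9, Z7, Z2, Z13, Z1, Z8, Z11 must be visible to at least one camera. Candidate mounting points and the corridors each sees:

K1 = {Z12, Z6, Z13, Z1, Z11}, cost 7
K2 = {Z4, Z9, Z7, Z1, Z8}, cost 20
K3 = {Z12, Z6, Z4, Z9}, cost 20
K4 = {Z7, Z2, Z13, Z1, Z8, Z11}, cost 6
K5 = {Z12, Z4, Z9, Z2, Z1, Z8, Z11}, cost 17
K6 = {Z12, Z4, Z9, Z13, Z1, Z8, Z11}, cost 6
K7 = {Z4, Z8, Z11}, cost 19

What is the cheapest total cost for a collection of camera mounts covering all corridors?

K1, K4, K6 cover every corridor at cost 7 + 6 + 6 = 19.
Any cover uses at least 2 camera mounts; among all covering selections none totals below 19.

19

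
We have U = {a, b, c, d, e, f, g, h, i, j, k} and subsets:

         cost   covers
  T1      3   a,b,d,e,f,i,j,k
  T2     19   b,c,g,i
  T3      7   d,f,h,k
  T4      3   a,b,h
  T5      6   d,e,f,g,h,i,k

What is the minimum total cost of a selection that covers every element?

T1, T2, T4 cover every element at cost 3 + 19 + 3 = 25.
Any cover uses at least 3 sets; among all covering selections none totals below 25.

25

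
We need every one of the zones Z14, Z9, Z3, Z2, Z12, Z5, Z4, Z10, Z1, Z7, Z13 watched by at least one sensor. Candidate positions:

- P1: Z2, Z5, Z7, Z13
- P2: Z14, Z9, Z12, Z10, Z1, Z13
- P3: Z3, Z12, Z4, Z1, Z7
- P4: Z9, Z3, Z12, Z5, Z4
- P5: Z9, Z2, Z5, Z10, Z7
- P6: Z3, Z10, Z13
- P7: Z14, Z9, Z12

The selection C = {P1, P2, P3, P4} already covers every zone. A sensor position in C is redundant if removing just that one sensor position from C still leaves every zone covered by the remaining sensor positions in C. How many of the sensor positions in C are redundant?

2

Drop P1: Z2 uncovered — not redundant.
Drop P2: Z14, Z10 uncovered — not redundant.
Drop P3: the rest still cover every zone — redundant.
Drop P4: the rest still cover every zone — redundant.
2 redundant: P3, P4.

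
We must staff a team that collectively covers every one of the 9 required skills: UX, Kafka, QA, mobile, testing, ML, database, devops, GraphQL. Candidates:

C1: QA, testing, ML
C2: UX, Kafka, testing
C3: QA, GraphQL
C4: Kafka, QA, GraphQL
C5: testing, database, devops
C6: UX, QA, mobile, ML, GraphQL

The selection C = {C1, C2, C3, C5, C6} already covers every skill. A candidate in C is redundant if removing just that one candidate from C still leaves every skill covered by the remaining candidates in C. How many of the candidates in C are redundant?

Drop C1: the rest still cover every skill — redundant.
Drop C2: Kafka uncovered — not redundant.
Drop C3: the rest still cover every skill — redundant.
Drop C5: database, devops uncovered — not redundant.
Drop C6: mobile uncovered — not redundant.
2 redundant: C1, C3.

2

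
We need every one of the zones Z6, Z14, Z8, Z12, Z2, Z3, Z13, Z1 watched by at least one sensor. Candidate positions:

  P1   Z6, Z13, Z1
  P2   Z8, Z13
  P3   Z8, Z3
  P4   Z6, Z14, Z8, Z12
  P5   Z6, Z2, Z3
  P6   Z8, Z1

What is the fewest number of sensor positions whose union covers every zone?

P1, P4, P5 together cover {Z6, Z14, Z8, Z12, Z2, Z3, Z13, Z1} — every zone.
No 2 of the 6 sensor positions cover everything (all 15 pairs fall short), so 3 is minimum.

3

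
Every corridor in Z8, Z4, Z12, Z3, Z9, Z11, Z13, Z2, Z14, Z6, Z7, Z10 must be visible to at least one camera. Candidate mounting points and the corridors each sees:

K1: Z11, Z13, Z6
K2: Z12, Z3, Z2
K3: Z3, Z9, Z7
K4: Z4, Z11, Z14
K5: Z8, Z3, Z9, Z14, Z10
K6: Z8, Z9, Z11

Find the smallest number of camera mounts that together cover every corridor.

K1, K2, K3, K4, K5 together cover {Z8, Z4, Z12, Z3, Z9, Z11, Z13, Z2, Z14, Z6, Z7, Z10} — every corridor.
No 4 of the 6 camera mounts cover everything (all 15 size-4 selections fall short), so 5 is minimum.

5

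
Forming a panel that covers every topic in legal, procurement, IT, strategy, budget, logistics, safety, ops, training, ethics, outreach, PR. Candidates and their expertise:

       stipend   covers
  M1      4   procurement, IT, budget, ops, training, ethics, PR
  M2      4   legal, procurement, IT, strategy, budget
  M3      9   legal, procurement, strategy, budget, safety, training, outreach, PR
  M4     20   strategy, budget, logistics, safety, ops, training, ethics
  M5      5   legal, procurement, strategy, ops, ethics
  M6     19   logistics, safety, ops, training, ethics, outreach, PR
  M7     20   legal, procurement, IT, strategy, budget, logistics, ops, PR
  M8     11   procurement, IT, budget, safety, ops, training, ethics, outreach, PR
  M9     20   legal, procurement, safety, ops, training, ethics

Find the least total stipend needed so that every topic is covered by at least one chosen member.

23

M2, M6 cover every topic at stipend 4 + 19 = 23.
Any cover uses at least 2 members; among all covering selections none totals below 23.
Greedy by coverage-per-stipend would pick M1, M2, M3, M6 for 36 — worse than the optimum 23.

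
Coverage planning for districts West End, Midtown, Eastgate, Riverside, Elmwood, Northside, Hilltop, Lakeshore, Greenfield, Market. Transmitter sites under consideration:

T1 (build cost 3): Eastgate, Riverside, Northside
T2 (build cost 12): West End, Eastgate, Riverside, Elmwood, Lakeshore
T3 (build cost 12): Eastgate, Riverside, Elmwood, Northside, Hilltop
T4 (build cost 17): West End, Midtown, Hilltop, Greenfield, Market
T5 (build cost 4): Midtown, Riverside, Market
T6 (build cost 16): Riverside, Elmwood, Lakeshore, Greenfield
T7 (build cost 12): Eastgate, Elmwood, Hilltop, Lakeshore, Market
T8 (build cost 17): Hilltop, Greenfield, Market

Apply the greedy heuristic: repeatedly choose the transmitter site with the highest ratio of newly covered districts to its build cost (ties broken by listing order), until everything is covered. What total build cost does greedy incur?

Pick 1: T1 adds 3 new (Eastgate, Riverside, Northside) at build cost 3 (ratio 3/3).
Pick 2: T5 adds 2 new (Midtown, Market) at build cost 4 (ratio 2/4).
Pick 3: T2 adds 3 new (West End, Elmwood, Lakeshore) at build cost 12 (ratio 3/12).
Pick 4: T4 adds 2 new (Hilltop, Greenfield) at build cost 17 (ratio 2/17).
Greedy total build cost: 3 + 4 + 12 + 17 = 36. (The true optimum is 32, so greedy overshoots here.)

36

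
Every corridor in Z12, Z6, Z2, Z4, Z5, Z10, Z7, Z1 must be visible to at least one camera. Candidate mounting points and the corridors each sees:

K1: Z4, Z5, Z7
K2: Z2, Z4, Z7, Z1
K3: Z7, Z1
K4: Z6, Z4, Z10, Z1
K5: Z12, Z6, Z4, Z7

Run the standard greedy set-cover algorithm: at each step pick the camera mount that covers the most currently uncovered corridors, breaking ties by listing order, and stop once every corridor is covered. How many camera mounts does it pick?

4

Pick 1: K2 covers 4 new corridors (Z2, Z4, Z7, Z1).
Pick 2: K4 covers 2 new corridors (Z6, Z10).
Pick 3: K1 covers 1 new corridors (Z5).
Pick 4: K5 covers 1 new corridors (Z12).
Greedy uses 4 camera mounts.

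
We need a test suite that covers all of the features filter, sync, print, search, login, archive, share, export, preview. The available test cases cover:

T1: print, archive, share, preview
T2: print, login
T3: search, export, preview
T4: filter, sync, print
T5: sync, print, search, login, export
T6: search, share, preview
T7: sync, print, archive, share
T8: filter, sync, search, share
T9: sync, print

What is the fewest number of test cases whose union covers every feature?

T1, T4, T5 together cover {filter, sync, print, search, login, archive, share, export, preview} — every feature.
No 2 of the 9 test cases cover everything (all 36 pairs fall short), so 3 is minimum.

3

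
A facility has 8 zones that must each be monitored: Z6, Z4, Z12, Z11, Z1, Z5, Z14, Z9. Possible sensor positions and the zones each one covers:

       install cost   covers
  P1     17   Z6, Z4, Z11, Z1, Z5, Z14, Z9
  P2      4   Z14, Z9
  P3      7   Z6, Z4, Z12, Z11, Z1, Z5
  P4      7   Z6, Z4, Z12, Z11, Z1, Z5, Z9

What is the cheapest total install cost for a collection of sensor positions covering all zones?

P2, P3 cover every zone at install cost 4 + 7 = 11.
Any cover uses at least 2 sensor positions; among all covering selections none totals below 11.

11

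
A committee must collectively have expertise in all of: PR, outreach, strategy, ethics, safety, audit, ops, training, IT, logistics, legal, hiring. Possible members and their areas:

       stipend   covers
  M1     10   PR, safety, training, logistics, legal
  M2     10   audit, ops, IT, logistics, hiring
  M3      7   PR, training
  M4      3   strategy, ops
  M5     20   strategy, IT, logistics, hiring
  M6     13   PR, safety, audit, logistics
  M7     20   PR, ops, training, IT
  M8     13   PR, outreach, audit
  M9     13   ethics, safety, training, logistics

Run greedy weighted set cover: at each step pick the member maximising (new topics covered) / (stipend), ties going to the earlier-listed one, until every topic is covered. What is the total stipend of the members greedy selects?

49

Pick 1: M4 adds 2 new (strategy, ops) at stipend 3 (ratio 2/3).
Pick 2: M1 adds 5 new (PR, safety, training, logistics, legal) at stipend 10 (ratio 5/10).
Pick 3: M2 adds 3 new (audit, IT, hiring) at stipend 10 (ratio 3/10).
Pick 4: M8 adds 1 new (outreach) at stipend 13 (ratio 1/13).
Pick 5: M9 adds 1 new (ethics) at stipend 13 (ratio 1/13).
Greedy total stipend: 3 + 10 + 10 + 13 + 13 = 49.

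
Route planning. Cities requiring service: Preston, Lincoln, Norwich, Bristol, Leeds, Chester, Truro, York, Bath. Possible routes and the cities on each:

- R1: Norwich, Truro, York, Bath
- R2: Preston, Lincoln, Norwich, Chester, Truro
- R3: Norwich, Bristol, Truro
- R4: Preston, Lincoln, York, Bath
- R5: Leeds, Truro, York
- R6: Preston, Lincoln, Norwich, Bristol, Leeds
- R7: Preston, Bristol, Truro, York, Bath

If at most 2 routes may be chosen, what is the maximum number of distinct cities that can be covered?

8

Choosing R1, R6 covers {Preston, Lincoln, Norwich, Bristol, Leeds, Truro, York, Bath} — 8 cities.
No choice of 2 routes does better; here Chester is left uncovered.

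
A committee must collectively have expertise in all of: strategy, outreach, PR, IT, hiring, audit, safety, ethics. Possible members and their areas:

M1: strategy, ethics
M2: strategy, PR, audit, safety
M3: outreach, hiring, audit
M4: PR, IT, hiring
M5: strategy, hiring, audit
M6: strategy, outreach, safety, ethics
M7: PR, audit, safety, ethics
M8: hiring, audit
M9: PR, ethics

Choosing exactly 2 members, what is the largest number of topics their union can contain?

Choosing M4, M6 covers {strategy, outreach, PR, IT, hiring, safety, ethics} — 7 topics.
No choice of 2 members does better; here audit is left uncovered.

7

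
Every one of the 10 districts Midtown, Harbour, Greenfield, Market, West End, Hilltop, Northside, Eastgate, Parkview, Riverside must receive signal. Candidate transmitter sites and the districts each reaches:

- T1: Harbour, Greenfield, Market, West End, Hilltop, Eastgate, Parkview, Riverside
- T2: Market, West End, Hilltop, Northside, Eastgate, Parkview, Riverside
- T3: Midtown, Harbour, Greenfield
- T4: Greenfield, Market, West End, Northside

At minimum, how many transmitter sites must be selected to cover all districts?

2

T2, T3 together cover {Midtown, Harbour, Greenfield, Market, West End, Hilltop, Northside, Eastgate, Parkview, Riverside} — every district.
No single transmitter site contains all 10 districts, so 2 is optimal.
Greedy (largest uncovered first) would take T1, T2, T3 — 3 transmitter sites — but 2 suffice.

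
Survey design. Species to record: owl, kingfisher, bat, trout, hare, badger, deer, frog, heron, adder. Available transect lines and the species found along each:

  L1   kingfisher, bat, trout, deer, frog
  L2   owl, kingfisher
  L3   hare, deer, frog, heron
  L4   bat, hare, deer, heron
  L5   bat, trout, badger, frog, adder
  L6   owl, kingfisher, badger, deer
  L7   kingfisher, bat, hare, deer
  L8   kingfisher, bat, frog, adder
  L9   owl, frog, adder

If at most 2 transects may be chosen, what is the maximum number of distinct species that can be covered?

Choosing L3, L5 covers {bat, trout, hare, badger, deer, frog, heron, adder} — 8 species.
No choice of 2 transects does better; here owl, kingfisher are left uncovered.

8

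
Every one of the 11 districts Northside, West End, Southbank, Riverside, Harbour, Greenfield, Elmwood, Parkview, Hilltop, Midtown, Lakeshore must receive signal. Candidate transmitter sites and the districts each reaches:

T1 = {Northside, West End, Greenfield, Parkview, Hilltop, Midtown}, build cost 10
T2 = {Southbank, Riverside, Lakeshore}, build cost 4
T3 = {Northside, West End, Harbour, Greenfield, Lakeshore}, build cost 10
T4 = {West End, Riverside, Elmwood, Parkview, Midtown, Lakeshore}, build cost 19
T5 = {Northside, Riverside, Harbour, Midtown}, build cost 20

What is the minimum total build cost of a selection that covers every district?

43

T1, T2, T3, T4 cover every district at build cost 10 + 4 + 10 + 19 = 43.
Any cover uses at least 4 transmitter sites; among all covering selections none totals below 43.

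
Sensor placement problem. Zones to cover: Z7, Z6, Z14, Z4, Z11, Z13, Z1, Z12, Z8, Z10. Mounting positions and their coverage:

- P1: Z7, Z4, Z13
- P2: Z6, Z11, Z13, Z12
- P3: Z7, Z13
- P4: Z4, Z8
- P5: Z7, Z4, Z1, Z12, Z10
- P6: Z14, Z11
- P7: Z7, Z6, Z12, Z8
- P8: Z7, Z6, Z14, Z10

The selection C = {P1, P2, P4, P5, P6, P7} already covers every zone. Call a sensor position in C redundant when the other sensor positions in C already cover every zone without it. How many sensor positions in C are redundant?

4

Drop P1: the rest still cover every zone — redundant.
Drop P2: the rest still cover every zone — redundant.
Drop P4: the rest still cover every zone — redundant.
Drop P5: Z1, Z10 uncovered — not redundant.
Drop P6: Z14 uncovered — not redundant.
Drop P7: the rest still cover every zone — redundant.
4 redundant: P1, P2, P4, P7.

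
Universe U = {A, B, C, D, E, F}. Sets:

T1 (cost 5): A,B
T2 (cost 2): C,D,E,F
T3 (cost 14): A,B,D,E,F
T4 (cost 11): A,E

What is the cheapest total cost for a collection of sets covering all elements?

7

T1, T2 cover every element at cost 5 + 2 = 7.
Any cover uses at least 2 sets; among all covering selections none totals below 7.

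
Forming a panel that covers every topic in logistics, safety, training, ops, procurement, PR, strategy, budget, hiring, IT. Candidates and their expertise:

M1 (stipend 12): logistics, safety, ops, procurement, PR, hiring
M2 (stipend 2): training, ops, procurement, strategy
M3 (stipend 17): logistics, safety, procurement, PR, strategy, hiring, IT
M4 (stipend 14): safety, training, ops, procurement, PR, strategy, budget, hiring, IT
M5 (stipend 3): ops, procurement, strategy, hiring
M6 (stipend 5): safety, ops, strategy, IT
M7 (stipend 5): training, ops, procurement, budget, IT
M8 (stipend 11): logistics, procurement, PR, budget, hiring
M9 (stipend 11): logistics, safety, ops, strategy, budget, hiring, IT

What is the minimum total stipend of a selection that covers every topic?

M2, M6, M8 cover every topic at stipend 2 + 5 + 11 = 18.
Any cover uses at least 2 members; among all covering selections none totals below 18.
Greedy by coverage-per-stipend would pick M2, M9, M8 for 24 — worse than the optimum 18.

18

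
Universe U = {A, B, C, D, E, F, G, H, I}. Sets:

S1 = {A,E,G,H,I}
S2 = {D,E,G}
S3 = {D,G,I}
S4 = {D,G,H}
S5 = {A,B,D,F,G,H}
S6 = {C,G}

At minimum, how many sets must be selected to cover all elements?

3

S1, S5, S6 together cover {A, B, C, D, E, F, G, H, I} — every element.
No 2 of the 6 sets cover everything (all 15 pairs fall short), so 3 is minimum.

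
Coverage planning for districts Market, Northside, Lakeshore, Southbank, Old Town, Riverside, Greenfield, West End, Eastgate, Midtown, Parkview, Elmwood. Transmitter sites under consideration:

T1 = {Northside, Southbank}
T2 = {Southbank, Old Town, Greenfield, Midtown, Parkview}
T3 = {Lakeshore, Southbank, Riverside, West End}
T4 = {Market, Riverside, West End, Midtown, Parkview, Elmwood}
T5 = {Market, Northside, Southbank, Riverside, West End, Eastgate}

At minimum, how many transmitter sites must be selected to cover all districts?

T2, T3, T4, T5 together cover {Market, Northside, Lakeshore, Southbank, Old Town, Riverside, Greenfield, West End, Eastgate, Midtown, Parkview, Elmwood} — every district.
No 3 of the 5 transmitter sites cover everything (all 10 triples fall short), so 4 is minimum.

4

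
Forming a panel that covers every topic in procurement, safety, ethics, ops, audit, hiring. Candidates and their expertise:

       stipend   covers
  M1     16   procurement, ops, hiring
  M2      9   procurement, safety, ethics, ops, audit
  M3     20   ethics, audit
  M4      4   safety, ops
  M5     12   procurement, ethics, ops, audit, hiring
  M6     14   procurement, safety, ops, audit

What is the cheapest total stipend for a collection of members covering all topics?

16

M4, M5 cover every topic at stipend 4 + 12 = 16.
Any cover uses at least 2 members; among all covering selections none totals below 16.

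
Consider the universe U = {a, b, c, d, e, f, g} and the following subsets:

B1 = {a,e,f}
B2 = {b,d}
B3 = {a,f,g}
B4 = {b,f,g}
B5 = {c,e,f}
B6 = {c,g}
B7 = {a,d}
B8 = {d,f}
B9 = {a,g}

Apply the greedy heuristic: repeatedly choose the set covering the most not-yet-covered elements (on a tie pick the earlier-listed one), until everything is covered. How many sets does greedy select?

Pick 1: B1 covers 3 new elements (a, e, f).
Pick 2: B2 covers 2 new elements (b, d).
Pick 3: B6 covers 2 new elements (c, g).
Greedy uses 3 sets.

3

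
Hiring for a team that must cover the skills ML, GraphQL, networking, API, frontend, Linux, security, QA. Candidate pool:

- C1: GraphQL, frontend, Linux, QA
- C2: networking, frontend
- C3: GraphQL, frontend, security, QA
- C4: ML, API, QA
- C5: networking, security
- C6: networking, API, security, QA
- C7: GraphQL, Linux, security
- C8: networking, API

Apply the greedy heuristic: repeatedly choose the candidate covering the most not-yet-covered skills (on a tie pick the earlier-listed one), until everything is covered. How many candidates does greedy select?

Pick 1: C1 covers 4 new skills (GraphQL, frontend, Linux, QA).
Pick 2: C6 covers 3 new skills (networking, API, security).
Pick 3: C4 covers 1 new skills (ML).
Greedy uses 3 candidates.

3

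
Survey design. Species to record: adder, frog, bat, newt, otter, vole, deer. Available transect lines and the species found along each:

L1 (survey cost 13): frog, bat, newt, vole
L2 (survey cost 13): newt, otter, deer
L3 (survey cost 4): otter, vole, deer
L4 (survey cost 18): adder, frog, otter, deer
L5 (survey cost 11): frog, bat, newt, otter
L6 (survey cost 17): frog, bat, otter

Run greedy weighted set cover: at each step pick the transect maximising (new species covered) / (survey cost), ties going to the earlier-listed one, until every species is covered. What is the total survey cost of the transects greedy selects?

33

Pick 1: L3 adds 3 new (otter, vole, deer) at survey cost 4 (ratio 3/4).
Pick 2: L5 adds 3 new (frog, bat, newt) at survey cost 11 (ratio 3/11).
Pick 3: L4 adds 1 new (adder) at survey cost 18 (ratio 1/18).
Greedy total survey cost: 4 + 11 + 18 = 33. (The true optimum is 31, so greedy overshoots here.)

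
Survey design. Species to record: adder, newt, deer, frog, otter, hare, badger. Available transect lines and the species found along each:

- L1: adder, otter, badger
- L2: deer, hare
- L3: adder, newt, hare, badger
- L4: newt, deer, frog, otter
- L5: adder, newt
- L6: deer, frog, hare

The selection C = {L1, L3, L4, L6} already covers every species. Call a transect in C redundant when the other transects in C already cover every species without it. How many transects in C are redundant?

4

Drop L1: the rest still cover every species — redundant.
Drop L3: the rest still cover every species — redundant.
Drop L4: the rest still cover every species — redundant.
Drop L6: the rest still cover every species — redundant.
4 redundant: L1, L3, L4, L6.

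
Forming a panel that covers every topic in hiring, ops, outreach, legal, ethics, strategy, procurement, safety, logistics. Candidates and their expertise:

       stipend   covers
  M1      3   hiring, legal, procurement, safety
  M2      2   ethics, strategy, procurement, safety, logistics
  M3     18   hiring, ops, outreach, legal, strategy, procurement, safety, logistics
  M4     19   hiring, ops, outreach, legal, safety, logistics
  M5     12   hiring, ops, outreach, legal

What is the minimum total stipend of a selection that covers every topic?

14

M2, M5 cover every topic at stipend 2 + 12 = 14.
Any cover uses at least 2 members; among all covering selections none totals below 14.
Greedy by coverage-per-stipend would pick M2, M1, M5 for 17 — worse than the optimum 14.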